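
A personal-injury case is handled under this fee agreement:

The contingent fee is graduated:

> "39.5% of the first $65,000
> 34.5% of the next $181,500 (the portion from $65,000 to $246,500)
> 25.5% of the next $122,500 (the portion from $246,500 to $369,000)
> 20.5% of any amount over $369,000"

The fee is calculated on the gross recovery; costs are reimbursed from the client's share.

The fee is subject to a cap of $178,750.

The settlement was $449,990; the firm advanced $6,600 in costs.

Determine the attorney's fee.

Fee base is the gross recovery, $449,990; costs are reimbursed separately.
First $65,000 at 39.5% = $25,675.00
Next $181,500 at 34.5% = $62,617.50
Next $122,500 at 25.5% = $31,237.50
Remaining $80,990 at 20.5% = $16,602.95
Fee: $25,675.00 + $62,617.50 + $31,237.50 + $16,602.95 = $136,132.95
$136,132.95 is under the $178,750 cap.

$136,132.95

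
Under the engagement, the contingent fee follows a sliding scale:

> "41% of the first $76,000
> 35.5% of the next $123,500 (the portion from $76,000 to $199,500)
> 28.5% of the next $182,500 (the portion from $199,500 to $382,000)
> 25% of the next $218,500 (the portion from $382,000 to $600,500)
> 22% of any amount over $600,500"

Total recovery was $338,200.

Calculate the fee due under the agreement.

First $76,000 at 41% = $31,160.00
Next $123,500 at 35.5% = $43,842.50
Remaining $138,700 at 28.5% = $39,529.50
Fee: $31,160.00 + $43,842.50 + $39,529.50 = $114,532.00

$114,532.00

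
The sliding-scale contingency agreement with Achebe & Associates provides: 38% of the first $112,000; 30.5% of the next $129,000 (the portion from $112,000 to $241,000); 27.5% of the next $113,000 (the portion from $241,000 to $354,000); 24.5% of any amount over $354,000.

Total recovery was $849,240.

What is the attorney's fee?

$234,313.80

First $112,000 at 38% = $42,560.00
Next $129,000 at 30.5% = $39,345.00
Next $113,000 at 27.5% = $31,075.00
Remaining $495,240 at 24.5% = $121,333.80
Fee: $42,560.00 + $39,345.00 + $31,075.00 + $121,333.80 = $234,313.80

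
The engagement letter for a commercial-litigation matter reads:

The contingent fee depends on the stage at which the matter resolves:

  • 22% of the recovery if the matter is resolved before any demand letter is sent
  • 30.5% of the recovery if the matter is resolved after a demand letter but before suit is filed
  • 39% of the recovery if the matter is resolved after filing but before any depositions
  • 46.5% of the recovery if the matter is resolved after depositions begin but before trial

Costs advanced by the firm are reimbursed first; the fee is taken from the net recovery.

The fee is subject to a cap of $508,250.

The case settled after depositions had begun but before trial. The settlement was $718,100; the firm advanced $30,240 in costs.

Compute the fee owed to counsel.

$319,854.90

Fee base (net of costs): $718,100 − $30,240 = $687,860
The matter settled after depositions had begun but before trial, so the 46.5% rate applies.
$687,860 × 46.5% = $319,854.90
$319,854.90 is under the $508,250 cap.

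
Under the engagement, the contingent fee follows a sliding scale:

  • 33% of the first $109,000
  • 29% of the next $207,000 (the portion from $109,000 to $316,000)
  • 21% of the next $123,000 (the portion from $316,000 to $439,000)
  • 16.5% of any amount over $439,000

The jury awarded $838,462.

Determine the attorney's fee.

First $109,000 at 33% = $35,970.00
Next $207,000 at 29% = $60,030.00
Next $123,000 at 21% = $25,830.00
Remaining $399,462 at 16.5% = $65,911.23
Fee: $35,970.00 + $60,030.00 + $25,830.00 + $65,911.23 = $187,741.23

$187,741.23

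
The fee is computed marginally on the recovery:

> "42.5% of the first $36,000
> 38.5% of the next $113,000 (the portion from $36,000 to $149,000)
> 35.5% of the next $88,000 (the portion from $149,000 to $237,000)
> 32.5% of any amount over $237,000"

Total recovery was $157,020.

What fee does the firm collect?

$61,652.10

First $36,000 at 42.5% = $15,300.00
Next $113,000 at 38.5% = $43,505.00
Remaining $8,020 at 35.5% = $2,847.10
Fee: $15,300.00 + $43,505.00 + $2,847.10 = $61,652.10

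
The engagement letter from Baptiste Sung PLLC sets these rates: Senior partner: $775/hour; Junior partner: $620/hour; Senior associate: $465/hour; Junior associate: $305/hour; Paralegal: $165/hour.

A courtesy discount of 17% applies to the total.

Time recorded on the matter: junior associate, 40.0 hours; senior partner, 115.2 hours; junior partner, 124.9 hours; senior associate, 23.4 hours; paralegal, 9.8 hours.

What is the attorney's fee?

$158,875.28

Senior partner: 115.2 × $775 = $89,280.00
Junior partner: 124.9 × $620 = $77,438.00
Senior associate: 23.4 × $465 = $10,881.00
Junior associate: 40.0 × $305 = $12,200.00
Paralegal: 9.8 × $165 = $1,617.00
Subtotal: $191,416.00
Less 17% discount: −$32,540.72
Total: $191,416.00 − $32,540.72 = $158,875.28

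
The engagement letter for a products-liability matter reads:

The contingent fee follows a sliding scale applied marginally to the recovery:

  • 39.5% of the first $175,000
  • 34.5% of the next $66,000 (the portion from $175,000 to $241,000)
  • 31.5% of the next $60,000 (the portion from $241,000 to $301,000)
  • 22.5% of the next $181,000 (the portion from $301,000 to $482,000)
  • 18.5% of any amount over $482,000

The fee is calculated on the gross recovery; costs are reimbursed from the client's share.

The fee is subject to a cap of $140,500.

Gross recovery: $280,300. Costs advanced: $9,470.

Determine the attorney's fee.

$104,274.50

Fee base is the gross recovery, $280,300; costs are reimbursed separately.
First $175,000 at 39.5% = $69,125.00
Next $66,000 at 34.5% = $22,770.00
Remaining $39,300 at 31.5% = $12,379.50
Fee: $69,125.00 + $22,770.00 + $12,379.50 = $104,274.50
$104,274.50 is under the $140,500 cap.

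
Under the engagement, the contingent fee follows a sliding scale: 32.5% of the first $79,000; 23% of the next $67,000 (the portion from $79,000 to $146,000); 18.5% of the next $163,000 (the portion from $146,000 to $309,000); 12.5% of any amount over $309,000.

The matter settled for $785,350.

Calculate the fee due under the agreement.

$130,783.75

First $79,000 at 32.5% = $25,675.00
Next $67,000 at 23% = $15,410.00
Next $163,000 at 18.5% = $30,155.00
Remaining $476,350 at 12.5% = $59,543.75
Fee: $25,675.00 + $15,410.00 + $30,155.00 + $59,543.75 = $130,783.75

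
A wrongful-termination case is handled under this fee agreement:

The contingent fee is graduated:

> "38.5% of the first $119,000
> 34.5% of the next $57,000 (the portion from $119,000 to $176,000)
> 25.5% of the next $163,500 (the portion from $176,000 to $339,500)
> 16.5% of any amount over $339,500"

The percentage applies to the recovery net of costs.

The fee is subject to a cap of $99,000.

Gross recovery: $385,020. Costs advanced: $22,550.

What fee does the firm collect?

Fee base (net of costs): $385,020 − $22,550 = $362,470
First $119,000 at 38.5% = $45,815.00
Next $57,000 at 34.5% = $19,665.00
Next $163,500 at 25.5% = $41,692.50
Remaining $22,970 at 16.5% = $3,790.05
Fee: $45,815.00 + $19,665.00 + $41,692.50 + $3,790.05 = $110,962.55
$110,962.55 exceeds the $99,000 cap, so the fee is capped at $99,000.00.

$99,000.00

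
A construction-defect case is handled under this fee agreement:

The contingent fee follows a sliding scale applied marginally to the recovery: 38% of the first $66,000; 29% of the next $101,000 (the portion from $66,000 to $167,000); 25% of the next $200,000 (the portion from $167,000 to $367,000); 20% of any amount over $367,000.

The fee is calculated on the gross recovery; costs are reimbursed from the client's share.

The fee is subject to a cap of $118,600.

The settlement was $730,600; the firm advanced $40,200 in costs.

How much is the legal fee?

Fee base is the gross recovery, $730,600; costs are reimbursed separately.
First $66,000 at 38% = $25,080.00
Next $101,000 at 29% = $29,290.00
Next $200,000 at 25% = $50,000.00
Remaining $363,600 at 20% = $72,720.00
Fee: $25,080.00 + $29,290.00 + $50,000.00 + $72,720.00 = $177,090.00
$177,090.00 exceeds the $118,600 cap, so the fee is capped at $118,600.00.

$118,600.00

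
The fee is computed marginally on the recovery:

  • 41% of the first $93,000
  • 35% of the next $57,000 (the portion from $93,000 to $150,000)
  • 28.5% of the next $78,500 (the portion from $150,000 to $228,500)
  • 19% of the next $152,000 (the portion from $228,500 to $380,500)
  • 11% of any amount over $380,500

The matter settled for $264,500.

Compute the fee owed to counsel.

$87,292.50

First $93,000 at 41% = $38,130.00
Next $57,000 at 35% = $19,950.00
Next $78,500 at 28.5% = $22,372.50
Remaining $36,000 at 19% = $6,840.00
Fee: $38,130.00 + $19,950.00 + $22,372.50 + $6,840.00 = $87,292.50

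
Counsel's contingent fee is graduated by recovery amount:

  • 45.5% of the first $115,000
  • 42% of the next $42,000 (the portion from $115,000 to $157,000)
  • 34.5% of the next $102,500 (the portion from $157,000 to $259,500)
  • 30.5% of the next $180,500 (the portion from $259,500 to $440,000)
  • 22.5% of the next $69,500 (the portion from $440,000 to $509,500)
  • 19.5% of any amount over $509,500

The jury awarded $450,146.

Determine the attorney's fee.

First $115,000 at 45.5% = $52,325.00
Next $42,000 at 42% = $17,640.00
Next $102,500 at 34.5% = $35,362.50
Next $180,500 at 30.5% = $55,052.50
Remaining $10,146 at 22.5% = $2,282.85
Fee: $52,325.00 + $17,640.00 + $35,362.50 + $55,052.50 + $2,282.85 = $162,662.85

$162,662.85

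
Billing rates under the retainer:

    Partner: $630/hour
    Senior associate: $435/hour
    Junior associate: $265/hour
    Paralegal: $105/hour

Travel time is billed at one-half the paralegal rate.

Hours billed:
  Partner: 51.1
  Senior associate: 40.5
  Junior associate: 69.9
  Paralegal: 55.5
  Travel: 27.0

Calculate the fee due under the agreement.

$75,579.00

Partner: 51.1 × $630 = $32,193.00
Senior associate: 40.5 × $435 = $17,617.50
Junior associate: 69.9 × $265 = $18,523.50
Paralegal: 55.5 × $105 = $5,827.50
Subtotal: $32,193.00 + $17,617.50 + $18,523.50 + $5,827.50 = $74,161.50
Travel: 27.0 × ($105 ÷ 2) = 27.0 × $52.50 = $1,417.50
Total: $74,161.50 + $1,417.50 = $75,579.00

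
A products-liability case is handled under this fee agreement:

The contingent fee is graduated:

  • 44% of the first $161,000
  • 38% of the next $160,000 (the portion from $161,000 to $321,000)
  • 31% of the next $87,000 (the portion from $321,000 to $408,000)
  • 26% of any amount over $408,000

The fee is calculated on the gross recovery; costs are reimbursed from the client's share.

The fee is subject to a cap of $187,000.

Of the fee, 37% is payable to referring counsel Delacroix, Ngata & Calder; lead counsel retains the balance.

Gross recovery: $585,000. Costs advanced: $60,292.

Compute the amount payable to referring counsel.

Fee base is the gross recovery, $585,000; costs are reimbursed separately.
First $161,000 at 44% = $70,840.00
Next $160,000 at 38% = $60,800.00
Next $87,000 at 31% = $26,970.00
Remaining $177,000 at 26% = $46,020.00
Fee: $70,840.00 + $60,800.00 + $26,970.00 + $46,020.00 = $204,630.00
$204,630.00 exceeds the $187,000 cap, so the fee is capped at $187,000.00.
Referral share: 37% of $187,000.00 = $69,190.00; lead counsel retains $187,000.00 − $69,190.00 = $117,810.00.

$69,190.00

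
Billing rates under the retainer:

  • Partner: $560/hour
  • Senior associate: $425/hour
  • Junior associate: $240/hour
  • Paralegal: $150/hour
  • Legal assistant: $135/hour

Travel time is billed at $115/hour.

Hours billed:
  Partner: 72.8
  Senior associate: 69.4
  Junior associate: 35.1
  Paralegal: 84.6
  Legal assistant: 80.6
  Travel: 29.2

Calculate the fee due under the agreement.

$105,616.00

Partner: 72.8 × $560 = $40,768.00
Senior associate: 69.4 × $425 = $29,495.00
Junior associate: 35.1 × $240 = $8,424.00
Paralegal: 84.6 × $150 = $12,690.00
Legal assistant: 80.6 × $135 = $10,881.00
Subtotal: $40,768.00 + $29,495.00 + $8,424.00 + $12,690.00 + $10,881.00 = $102,258.00
Travel: 29.2 × $115 = $3,358.00
Total: $102,258.00 + $3,358.00 = $105,616.00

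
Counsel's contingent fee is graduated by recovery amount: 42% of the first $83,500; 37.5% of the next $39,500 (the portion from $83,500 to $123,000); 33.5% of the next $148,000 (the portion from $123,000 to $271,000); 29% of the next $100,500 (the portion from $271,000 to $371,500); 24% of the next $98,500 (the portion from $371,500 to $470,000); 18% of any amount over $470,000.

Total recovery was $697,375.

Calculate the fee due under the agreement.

$193,175.00

First $83,500 at 42% = $35,070.00
Next $39,500 at 37.5% = $14,812.50
Next $148,000 at 33.5% = $49,580.00
Next $100,500 at 29% = $29,145.00
Next $98,500 at 24% = $23,640.00
Remaining $227,375 at 18% = $40,927.50
Fee: $35,070.00 + $14,812.50 + $49,580.00 + $29,145.00 + $23,640.00 + $40,927.50 = $193,175.00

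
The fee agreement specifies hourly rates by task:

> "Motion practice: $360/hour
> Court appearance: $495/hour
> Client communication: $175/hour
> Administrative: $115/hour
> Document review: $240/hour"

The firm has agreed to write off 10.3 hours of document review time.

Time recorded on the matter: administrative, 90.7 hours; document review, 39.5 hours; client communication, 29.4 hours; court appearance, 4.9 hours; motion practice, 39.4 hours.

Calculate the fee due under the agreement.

Motion practice: 39.4 × $360 = $14,184.00
Court appearance: 4.9 × $495 = $2,425.50
Client communication: 29.4 × $175 = $5,145.00
Administrative: 90.7 × $115 = $10,430.50
Document review: 39.5 × $240 = $9,480.00
Subtotal: $41,665.00
Write-off: 10.3 × $240 = $2,472.00
Total: $41,665.00 − $2,472.00 = $39,193.00

$39,193.00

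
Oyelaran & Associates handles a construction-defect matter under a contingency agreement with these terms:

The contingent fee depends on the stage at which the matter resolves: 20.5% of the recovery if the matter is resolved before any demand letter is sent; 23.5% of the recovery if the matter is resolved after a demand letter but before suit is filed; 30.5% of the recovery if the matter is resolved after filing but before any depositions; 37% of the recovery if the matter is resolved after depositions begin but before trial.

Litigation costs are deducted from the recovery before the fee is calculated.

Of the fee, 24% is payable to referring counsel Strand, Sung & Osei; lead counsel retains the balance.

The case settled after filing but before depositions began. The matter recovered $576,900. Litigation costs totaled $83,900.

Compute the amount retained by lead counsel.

$114,277.40

Fee base (net of costs): $576,900 − $83,900 = $493,000
The matter settled after filing but before depositions began, so the 30.5% rate applies.
$493,000 × 30.5% = $150,365.00
Referral share: 24% of $150,365.00 = $36,087.60; lead counsel retains $150,365.00 − $36,087.60 = $114,277.40.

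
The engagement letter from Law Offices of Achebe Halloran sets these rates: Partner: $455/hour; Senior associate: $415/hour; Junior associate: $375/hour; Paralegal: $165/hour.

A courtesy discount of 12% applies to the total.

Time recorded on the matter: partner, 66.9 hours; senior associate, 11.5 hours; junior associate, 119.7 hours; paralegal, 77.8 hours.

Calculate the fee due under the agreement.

Partner: 66.9 × $455 = $30,439.50
Senior associate: 11.5 × $415 = $4,772.50
Junior associate: 119.7 × $375 = $44,887.50
Paralegal: 77.8 × $165 = $12,837.00
Subtotal: $92,936.50
Less 12% discount: −$11,152.38
Total: $92,936.50 − $11,152.38 = $81,784.12

$81,784.12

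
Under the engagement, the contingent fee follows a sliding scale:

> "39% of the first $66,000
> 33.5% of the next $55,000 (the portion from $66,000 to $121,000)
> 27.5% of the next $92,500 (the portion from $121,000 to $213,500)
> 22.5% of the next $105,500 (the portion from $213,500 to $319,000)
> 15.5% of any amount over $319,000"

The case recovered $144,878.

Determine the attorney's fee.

$50,731.45

First $66,000 at 39% = $25,740.00
Next $55,000 at 33.5% = $18,425.00
Remaining $23,878 at 27.5% = $6,566.45
Fee: $25,740.00 + $18,425.00 + $6,566.45 = $50,731.45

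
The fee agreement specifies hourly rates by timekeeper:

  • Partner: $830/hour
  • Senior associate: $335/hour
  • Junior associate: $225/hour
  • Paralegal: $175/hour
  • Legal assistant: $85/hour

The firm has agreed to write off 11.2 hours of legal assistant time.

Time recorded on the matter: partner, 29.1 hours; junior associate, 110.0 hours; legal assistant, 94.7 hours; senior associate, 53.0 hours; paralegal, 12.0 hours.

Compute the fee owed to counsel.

Partner: 29.1 × $830 = $24,153.00
Senior associate: 53.0 × $335 = $17,755.00
Junior associate: 110.0 × $225 = $24,750.00
Paralegal: 12.0 × $175 = $2,100.00
Legal assistant: 94.7 × $85 = $8,049.50
Subtotal: $76,807.50
Write-off: 11.2 × $85 = $952.00
Total: $76,807.50 − $952.00 = $75,855.50

$75,855.50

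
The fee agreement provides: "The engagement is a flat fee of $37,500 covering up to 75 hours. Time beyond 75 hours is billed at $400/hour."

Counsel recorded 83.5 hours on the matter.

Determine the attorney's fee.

Flat fee: $37,500.00
Excess hours: 83.5 − 75 = 8.5
Overrun: 8.5 × $400 = $3,400.00
Total: $37,500.00 + $3,400.00 = $40,900.00

$40,900.00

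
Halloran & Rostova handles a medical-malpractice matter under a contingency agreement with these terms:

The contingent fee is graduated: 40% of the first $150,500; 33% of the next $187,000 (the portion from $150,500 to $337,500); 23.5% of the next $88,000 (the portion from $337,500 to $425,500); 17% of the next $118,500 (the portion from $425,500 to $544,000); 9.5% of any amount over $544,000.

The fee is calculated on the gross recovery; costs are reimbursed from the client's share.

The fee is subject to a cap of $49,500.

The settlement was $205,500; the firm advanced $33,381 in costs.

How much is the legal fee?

Fee base is the gross recovery, $205,500; costs are reimbursed separately.
First $150,500 at 40% = $60,200.00
Remaining $55,000 at 33% = $18,150.00
Fee: $60,200.00 + $18,150.00 = $78,350.00
$78,350.00 exceeds the $49,500 cap, so the fee is capped at $49,500.00.

$49,500.00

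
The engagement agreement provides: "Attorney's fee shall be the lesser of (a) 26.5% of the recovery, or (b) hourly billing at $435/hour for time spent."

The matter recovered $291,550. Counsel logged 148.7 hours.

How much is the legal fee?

(a) 26.5% of $291,550 = $77,260.75
(b) 148.7 × $435 = $64,684.50
The lesser is (b): $64,684.50.

$64,684.50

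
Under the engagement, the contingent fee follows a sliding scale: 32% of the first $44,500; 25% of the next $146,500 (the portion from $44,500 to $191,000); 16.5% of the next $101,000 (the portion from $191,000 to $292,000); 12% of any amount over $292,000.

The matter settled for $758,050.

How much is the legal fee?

First $44,500 at 32% = $14,240.00
Next $146,500 at 25% = $36,625.00
Next $101,000 at 16.5% = $16,665.00
Remaining $466,050 at 12% = $55,926.00
Fee: $14,240.00 + $36,625.00 + $16,665.00 + $55,926.00 = $123,456.00

$123,456.00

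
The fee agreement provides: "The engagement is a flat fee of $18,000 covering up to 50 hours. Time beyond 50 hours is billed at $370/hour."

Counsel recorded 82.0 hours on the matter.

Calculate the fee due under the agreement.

Flat fee: $18,000.00
Excess hours: 82.0 − 50 = 32.0
Overrun: 32.0 × $370 = $11,840.00
Total: $18,000.00 + $11,840.00 = $29,840.00

$29,840.00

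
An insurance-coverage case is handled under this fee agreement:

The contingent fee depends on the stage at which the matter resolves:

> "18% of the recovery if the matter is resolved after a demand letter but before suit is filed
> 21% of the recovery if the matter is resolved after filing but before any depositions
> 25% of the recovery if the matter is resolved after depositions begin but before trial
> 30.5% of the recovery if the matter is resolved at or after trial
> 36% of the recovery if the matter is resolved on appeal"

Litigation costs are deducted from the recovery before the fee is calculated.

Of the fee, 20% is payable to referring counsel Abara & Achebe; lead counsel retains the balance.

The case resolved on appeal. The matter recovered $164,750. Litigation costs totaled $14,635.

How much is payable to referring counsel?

Fee base (net of costs): $164,750 − $14,635 = $150,115
The matter resolved on appeal, so the 36% rate applies.
$150,115 × 36% = $54,041.40
Referral share: 20% of $54,041.40 = $10,808.28; lead counsel retains $54,041.40 − $10,808.28 = $43,233.12.

$10,808.28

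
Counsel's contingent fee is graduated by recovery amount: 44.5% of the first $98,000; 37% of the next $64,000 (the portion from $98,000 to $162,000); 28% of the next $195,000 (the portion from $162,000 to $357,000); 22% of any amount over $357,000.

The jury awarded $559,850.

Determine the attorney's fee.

$166,517.00

First $98,000 at 44.5% = $43,610.00
Next $64,000 at 37% = $23,680.00
Next $195,000 at 28% = $54,600.00
Remaining $202,850 at 22% = $44,627.00
Fee: $43,610.00 + $23,680.00 + $54,600.00 + $44,627.00 = $166,517.00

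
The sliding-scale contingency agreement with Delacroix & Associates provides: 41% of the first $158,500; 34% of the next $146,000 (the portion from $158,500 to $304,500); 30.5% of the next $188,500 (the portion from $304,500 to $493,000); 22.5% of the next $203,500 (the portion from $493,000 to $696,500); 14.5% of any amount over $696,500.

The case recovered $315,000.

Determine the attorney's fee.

$117,827.50

First $158,500 at 41% = $64,985.00
Next $146,000 at 34% = $49,640.00
Remaining $10,500 at 30.5% = $3,202.50
Fee: $64,985.00 + $49,640.00 + $3,202.50 = $117,827.50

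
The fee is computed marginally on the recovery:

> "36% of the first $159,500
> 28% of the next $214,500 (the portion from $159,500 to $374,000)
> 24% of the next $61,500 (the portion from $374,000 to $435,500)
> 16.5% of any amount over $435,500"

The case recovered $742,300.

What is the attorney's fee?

First $159,500 at 36% = $57,420.00
Next $214,500 at 28% = $60,060.00
Next $61,500 at 24% = $14,760.00
Remaining $306,800 at 16.5% = $50,622.00
Fee: $57,420.00 + $60,060.00 + $14,760.00 + $50,622.00 = $182,862.00

$182,862.00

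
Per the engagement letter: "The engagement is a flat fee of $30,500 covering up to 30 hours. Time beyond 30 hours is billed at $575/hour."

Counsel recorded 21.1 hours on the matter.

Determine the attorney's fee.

21.1 hours is within the 30-hour scope; only the flat fee applies.

$30,500.00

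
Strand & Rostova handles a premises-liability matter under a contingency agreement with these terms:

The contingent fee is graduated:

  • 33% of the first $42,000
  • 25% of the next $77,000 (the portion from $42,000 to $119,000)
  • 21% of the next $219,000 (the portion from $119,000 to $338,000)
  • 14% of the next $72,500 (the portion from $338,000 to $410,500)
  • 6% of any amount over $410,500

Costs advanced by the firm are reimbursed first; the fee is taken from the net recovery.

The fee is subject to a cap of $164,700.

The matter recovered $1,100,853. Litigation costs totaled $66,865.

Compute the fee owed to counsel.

$126,659.28

Fee base (net of costs): $1,100,853 − $66,865 = $1,033,988
First $42,000 at 33% = $13,860.00
Next $77,000 at 25% = $19,250.00
Next $219,000 at 21% = $45,990.00
Next $72,500 at 14% = $10,150.00
Remaining $623,488 at 6% = $37,409.28
Fee: $13,860.00 + $19,250.00 + $45,990.00 + $10,150.00 + $37,409.28 = $126,659.28
$126,659.28 is under the $164,700 cap.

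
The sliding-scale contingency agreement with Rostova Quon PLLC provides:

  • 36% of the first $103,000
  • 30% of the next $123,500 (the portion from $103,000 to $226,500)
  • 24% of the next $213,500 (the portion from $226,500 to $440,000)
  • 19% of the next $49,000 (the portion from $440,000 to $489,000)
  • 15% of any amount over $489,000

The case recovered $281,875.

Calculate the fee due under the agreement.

$87,420.00

First $103,000 at 36% = $37,080.00
Next $123,500 at 30% = $37,050.00
Remaining $55,375 at 24% = $13,290.00
Fee: $37,080.00 + $37,050.00 + $13,290.00 = $87,420.00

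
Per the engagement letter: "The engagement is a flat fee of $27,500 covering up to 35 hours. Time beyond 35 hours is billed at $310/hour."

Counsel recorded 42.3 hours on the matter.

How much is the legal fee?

$29,763.00

Flat fee: $27,500.00
Excess hours: 42.3 − 35 = 7.3
Overrun: 7.3 × $310 = $2,263.00
Total: $27,500.00 + $2,263.00 = $29,763.00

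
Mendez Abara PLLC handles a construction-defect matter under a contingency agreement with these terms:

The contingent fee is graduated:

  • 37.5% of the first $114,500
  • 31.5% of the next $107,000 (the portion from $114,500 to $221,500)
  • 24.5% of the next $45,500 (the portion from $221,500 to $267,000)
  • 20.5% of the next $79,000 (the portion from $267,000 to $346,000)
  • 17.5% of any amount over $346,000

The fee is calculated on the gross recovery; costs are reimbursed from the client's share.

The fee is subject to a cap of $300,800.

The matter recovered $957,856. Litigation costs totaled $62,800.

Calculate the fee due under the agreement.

$211,059.80

Fee base is the gross recovery, $957,856; costs are reimbursed separately.
First $114,500 at 37.5% = $42,937.50
Next $107,000 at 31.5% = $33,705.00
Next $45,500 at 24.5% = $11,147.50
Next $79,000 at 20.5% = $16,195.00
Remaining $611,856 at 17.5% = $107,074.80
Fee: $42,937.50 + $33,705.00 + $11,147.50 + $16,195.00 + $107,074.80 = $211,059.80
$211,059.80 is under the $300,800 cap.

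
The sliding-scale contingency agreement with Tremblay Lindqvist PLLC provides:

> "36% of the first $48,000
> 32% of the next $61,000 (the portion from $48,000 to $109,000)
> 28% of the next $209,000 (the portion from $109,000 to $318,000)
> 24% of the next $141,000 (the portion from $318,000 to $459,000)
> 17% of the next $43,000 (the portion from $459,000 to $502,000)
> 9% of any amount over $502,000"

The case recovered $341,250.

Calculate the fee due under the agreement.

First $48,000 at 36% = $17,280.00
Next $61,000 at 32% = $19,520.00
Next $209,000 at 28% = $58,520.00
Remaining $23,250 at 24% = $5,580.00
Fee: $17,280.00 + $19,520.00 + $58,520.00 + $5,580.00 = $100,900.00

$100,900.00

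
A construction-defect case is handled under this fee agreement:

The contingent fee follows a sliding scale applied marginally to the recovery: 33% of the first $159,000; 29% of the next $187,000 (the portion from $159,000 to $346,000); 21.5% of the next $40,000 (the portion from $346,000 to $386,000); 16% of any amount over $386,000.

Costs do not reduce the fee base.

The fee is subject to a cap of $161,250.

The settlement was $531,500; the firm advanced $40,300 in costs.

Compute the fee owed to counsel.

$138,580.00

Fee base is the gross recovery, $531,500; costs are reimbursed separately.
First $159,000 at 33% = $52,470.00
Next $187,000 at 29% = $54,230.00
Next $40,000 at 21.5% = $8,600.00
Remaining $145,500 at 16% = $23,280.00
Fee: $52,470.00 + $54,230.00 + $8,600.00 + $23,280.00 = $138,580.00
$138,580.00 is under the $161,250 cap.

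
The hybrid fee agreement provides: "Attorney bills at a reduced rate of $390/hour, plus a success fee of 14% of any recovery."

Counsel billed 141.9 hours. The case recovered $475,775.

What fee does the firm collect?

Hourly: 141.9 × $390 = $55,341.00
Success fee: 14% of $475,775 = $66,608.50
Total: $55,341.00 + $66,608.50 = $121,949.50

$121,949.50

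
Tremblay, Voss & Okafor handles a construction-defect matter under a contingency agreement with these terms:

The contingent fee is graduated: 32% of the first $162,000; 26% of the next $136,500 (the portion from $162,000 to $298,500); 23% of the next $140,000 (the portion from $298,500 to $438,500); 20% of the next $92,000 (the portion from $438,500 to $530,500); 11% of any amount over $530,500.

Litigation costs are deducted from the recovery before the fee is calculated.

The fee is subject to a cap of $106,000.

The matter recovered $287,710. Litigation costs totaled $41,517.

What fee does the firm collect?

Fee base (net of costs): $287,710 − $41,517 = $246,193
First $162,000 at 32% = $51,840.00
Remaining $84,193 at 26% = $21,890.18
Fee: $51,840.00 + $21,890.18 = $73,730.18
$73,730.18 is under the $106,000 cap.

$73,730.18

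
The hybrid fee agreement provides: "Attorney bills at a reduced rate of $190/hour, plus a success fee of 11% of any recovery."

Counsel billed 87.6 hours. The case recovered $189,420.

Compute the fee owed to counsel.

Hourly: 87.6 × $190 = $16,644.00
Success fee: 11% of $189,420 = $20,836.20
Total: $16,644.00 + $20,836.20 = $37,480.20

$37,480.20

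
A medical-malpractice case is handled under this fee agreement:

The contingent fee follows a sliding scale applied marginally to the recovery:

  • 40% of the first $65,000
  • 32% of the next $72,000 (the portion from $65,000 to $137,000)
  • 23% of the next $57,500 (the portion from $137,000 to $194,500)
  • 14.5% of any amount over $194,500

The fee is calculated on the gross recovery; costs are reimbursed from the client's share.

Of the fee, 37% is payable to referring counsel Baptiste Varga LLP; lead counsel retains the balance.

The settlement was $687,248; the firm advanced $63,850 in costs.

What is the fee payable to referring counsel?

Fee base is the gross recovery, $687,248; costs are reimbursed separately.
First $65,000 at 40% = $26,000.00
Next $72,000 at 32% = $23,040.00
Next $57,500 at 23% = $13,225.00
Remaining $492,748 at 14.5% = $71,448.46
Fee: $26,000.00 + $23,040.00 + $13,225.00 + $71,448.46 = $133,713.46
Referral share: 37% of $133,713.46 = $49,473.98; lead counsel retains $133,713.46 − $49,473.98 = $84,239.48.

$49,473.98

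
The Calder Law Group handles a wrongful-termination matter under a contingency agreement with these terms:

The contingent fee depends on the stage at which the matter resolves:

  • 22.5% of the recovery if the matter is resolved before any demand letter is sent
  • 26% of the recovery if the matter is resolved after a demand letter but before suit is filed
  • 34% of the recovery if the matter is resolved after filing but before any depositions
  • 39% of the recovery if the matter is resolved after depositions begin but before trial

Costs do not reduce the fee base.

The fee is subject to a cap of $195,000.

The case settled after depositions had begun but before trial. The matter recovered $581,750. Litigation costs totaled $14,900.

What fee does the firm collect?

$195,000.00

Fee base is the gross recovery, $581,750; costs are reimbursed separately.
The matter settled after depositions had begun but before trial, so the 39% rate applies.
$581,750 × 39% = $226,882.50
$226,882.50 exceeds the $195,000 cap, so the fee is capped at $195,000.00.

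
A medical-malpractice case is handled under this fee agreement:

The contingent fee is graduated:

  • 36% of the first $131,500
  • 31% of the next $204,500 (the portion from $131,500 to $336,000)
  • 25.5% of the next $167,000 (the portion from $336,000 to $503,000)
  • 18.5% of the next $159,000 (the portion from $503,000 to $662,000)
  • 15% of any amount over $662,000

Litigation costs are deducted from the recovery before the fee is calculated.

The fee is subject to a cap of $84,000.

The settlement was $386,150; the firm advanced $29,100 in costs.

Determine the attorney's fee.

Fee base (net of costs): $386,150 − $29,100 = $357,050
First $131,500 at 36% = $47,340.00
Next $204,500 at 31% = $63,395.00
Remaining $21,050 at 25.5% = $5,367.75
Fee: $47,340.00 + $63,395.00 + $5,367.75 = $116,102.75
$116,102.75 exceeds the $84,000 cap, so the fee is capped at $84,000.00.

$84,000.00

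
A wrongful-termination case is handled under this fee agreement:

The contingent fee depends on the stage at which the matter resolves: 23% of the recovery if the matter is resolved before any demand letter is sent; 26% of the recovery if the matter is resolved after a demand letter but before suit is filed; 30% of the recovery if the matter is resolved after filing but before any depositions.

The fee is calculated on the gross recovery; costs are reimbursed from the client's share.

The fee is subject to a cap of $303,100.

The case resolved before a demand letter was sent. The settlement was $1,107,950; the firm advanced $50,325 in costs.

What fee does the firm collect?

$254,828.50

Fee base is the gross recovery, $1,107,950; costs are reimbursed separately.
The matter resolved before a demand letter was sent, so the 23% rate applies.
$1,107,950 × 23% = $254,828.50
$254,828.50 is under the $303,100 cap.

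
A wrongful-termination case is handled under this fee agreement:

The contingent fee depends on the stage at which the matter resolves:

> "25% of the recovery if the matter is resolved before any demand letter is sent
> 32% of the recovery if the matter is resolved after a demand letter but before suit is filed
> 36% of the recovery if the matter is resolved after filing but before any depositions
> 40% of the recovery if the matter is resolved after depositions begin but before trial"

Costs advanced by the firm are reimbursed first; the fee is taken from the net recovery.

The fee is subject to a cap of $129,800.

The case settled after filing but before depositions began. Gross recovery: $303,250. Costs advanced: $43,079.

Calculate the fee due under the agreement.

Fee base (net of costs): $303,250 − $43,079 = $260,171
The matter settled after filing but before depositions began, so the 36% rate applies.
$260,171 × 36% = $93,661.56
$93,661.56 is under the $129,800 cap.

$93,661.56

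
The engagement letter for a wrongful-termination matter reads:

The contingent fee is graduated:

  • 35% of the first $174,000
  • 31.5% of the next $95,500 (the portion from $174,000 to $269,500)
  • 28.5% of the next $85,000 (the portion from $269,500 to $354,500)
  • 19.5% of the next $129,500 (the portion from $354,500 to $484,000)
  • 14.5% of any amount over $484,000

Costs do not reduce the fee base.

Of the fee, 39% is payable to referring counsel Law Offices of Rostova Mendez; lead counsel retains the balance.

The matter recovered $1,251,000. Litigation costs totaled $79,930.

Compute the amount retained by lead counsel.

Fee base is the gross recovery, $1,251,000; costs are reimbursed separately.
First $174,000 at 35% = $60,900.00
Next $95,500 at 31.5% = $30,082.50
Next $85,000 at 28.5% = $24,225.00
Next $129,500 at 19.5% = $25,252.50
Remaining $767,000 at 14.5% = $111,215.00
Fee: $60,900.00 + $30,082.50 + $24,225.00 + $25,252.50 + $111,215.00 = $251,675.00
Referral share: 39% of $251,675.00 = $98,153.25; lead counsel retains $251,675.00 − $98,153.25 = $153,521.75.

$153,521.75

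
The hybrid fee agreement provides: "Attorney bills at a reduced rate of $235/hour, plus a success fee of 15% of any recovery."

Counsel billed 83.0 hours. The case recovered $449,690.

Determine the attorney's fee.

$86,958.50

Hourly: 83.0 × $235 = $19,505.00
Success fee: 15% of $449,690 = $67,453.50
Total: $19,505.00 + $67,453.50 = $86,958.50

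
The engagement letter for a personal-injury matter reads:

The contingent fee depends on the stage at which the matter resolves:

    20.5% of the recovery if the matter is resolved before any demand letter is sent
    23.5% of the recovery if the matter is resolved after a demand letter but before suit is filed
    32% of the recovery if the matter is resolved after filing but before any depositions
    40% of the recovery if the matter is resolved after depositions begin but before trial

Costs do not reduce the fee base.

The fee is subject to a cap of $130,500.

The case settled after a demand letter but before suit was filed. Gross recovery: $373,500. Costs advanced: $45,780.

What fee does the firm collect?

Fee base is the gross recovery, $373,500; costs are reimbursed separately.
The matter settled after a demand letter but before suit was filed, so the 23.5% rate applies.
$373,500 × 23.5% = $87,772.50
$87,772.50 is under the $130,500 cap.

$87,772.50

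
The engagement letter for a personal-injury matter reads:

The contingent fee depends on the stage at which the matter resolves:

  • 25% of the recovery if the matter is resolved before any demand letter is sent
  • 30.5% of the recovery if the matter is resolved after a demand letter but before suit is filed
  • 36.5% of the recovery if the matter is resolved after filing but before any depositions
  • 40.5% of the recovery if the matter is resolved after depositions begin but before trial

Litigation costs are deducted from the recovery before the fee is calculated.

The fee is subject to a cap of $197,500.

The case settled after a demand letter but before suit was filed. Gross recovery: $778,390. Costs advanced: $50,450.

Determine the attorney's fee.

Fee base (net of costs): $778,390 − $50,450 = $727,940
The matter settled after a demand letter but before suit was filed, so the 30.5% rate applies.
$727,940 × 30.5% = $222,021.70
$222,021.70 exceeds the $197,500 cap, so the fee is capped at $197,500.00.

$197,500.00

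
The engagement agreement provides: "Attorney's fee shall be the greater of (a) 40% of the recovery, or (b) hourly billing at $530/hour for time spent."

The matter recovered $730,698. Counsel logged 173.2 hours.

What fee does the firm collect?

$292,279.20

(a) 40% of $730,698 = $292,279.20
(b) 173.2 × $530 = $91,796.00
The greater is (a): $292,279.20.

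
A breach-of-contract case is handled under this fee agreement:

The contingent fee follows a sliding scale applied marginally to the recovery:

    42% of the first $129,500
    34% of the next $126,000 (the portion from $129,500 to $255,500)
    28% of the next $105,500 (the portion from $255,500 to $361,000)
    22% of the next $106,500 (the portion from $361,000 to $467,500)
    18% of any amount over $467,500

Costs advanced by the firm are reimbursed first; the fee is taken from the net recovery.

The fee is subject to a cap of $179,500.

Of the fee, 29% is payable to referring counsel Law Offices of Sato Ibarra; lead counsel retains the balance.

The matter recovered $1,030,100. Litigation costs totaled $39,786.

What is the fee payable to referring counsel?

Fee base (net of costs): $1,030,100 − $39,786 = $990,314
First $129,500 at 42% = $54,390.00
Next $126,000 at 34% = $42,840.00
Next $105,500 at 28% = $29,540.00
Next $106,500 at 22% = $23,430.00
Remaining $522,814 at 18% = $94,106.52
Fee: $54,390.00 + $42,840.00 + $29,540.00 + $23,430.00 + $94,106.52 = $244,306.52
$244,306.52 exceeds the $179,500 cap, so the fee is capped at $179,500.00.
Referral share: 29% of $179,500.00 = $52,055.00; lead counsel retains $179,500.00 − $52,055.00 = $127,445.00.

$52,055.00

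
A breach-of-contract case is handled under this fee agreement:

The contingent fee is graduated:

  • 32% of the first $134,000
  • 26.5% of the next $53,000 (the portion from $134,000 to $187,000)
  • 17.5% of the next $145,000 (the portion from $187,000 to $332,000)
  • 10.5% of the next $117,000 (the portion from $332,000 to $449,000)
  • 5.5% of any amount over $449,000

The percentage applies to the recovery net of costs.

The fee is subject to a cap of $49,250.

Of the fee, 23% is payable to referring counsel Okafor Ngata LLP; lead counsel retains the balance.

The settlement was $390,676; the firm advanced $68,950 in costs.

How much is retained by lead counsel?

Fee base (net of costs): $390,676 − $68,950 = $321,726
First $134,000 at 32% = $42,880.00
Next $53,000 at 26.5% = $14,045.00
Remaining $134,726 at 17.5% = $23,577.05
Fee: $42,880.00 + $14,045.00 + $23,577.05 = $80,502.05
$80,502.05 exceeds the $49,250 cap, so the fee is capped at $49,250.00.
Referral share: 23% of $49,250.00 = $11,327.50; lead counsel retains $49,250.00 − $11,327.50 = $37,922.50.

$37,922.50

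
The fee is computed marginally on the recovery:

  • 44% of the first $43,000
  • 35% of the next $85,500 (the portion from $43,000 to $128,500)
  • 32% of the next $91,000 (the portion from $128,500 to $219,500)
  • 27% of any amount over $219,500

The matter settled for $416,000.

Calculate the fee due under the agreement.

$131,020.00

First $43,000 at 44% = $18,920.00
Next $85,500 at 35% = $29,925.00
Next $91,000 at 32% = $29,120.00
Remaining $196,500 at 27% = $53,055.00
Fee: $18,920.00 + $29,925.00 + $29,120.00 + $53,055.00 = $131,020.00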